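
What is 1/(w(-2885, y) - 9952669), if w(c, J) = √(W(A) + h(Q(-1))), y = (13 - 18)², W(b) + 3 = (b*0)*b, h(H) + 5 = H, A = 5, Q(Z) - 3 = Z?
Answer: -9952669/99055620223567 - I*√6/99055620223567 ≈ -1.0048e-7 - 2.4728e-14*I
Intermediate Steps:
Q(Z) = 3 + Z
h(H) = -5 + H
W(b) = -3 (W(b) = -3 + (b*0)*b = -3 + 0*b = -3 + 0 = -3)
y = 25 (y = (-5)² = 25)
w(c, J) = I*√6 (w(c, J) = √(-3 + (-5 + (3 - 1))) = √(-3 + (-5 + 2)) = √(-3 - 3) = √(-6) = I*√6)
1/(w(-2885, y) - 9952669) = 1/(I*√6 - 9952669) = 1/(-9952669 + I*√6)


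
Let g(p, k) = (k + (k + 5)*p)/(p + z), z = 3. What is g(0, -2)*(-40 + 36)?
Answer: 8/3 ≈ 2.6667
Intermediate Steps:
g(p, k) = (k + p*(5 + k))/(3 + p) (g(p, k) = (k + (k + 5)*p)/(p + 3) = (k + (5 + k)*p)/(3 + p) = (k + p*(5 + k))/(3 + p))
g(0, -2)*(-40 + 36) = ((-2 + 5*0 - 2*0)/(3 + 0))*(-40 + 36) = ((-2 + 0 + 0)/3)*(-4) = ((1/3)*(-2))*(-4) = -2/3*(-4) = 8/3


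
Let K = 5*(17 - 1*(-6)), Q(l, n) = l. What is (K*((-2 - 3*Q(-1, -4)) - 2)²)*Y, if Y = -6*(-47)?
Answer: 32430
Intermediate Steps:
K = 115 (K = 5*(17 + 6) = 5*23 = 115)
Y = 282
(K*((-2 - 3*Q(-1, -4)) - 2)²)*Y = (115*((-2 - 3*(-1)) - 2)²)*282 = (115*((-2 + 3) - 2)²)*282 = (115*(1 - 2)²)*282 = (115*(-1)²)*282 = (115*1)*282 = 115*282 = 32430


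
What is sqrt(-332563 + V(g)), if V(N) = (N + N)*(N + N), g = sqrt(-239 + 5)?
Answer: I*sqrt(333499) ≈ 577.49*I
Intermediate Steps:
g = 3*I*sqrt(26) (g = sqrt(-234) = 3*I*sqrt(26) ≈ 15.297*I)
V(N) = 4*N**2 (V(N) = (2*N)*(2*N) = 4*N**2)
sqrt(-332563 + V(g)) = sqrt(-332563 + 4*(3*I*sqrt(26))**2) = sqrt(-332563 + 4*(-234)) = sqrt(-332563 - 936) = sqrt(-333499) = I*sqrt(333499)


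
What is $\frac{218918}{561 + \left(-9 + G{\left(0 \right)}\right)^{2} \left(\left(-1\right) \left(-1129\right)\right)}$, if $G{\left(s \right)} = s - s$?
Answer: $\frac{109459}{46005} \approx 2.3793$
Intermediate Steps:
$G{\left(s \right)} = 0$
$\frac{218918}{561 + \left(-9 + G{\left(0 \right)}\right)^{2} \left(\left(-1\right) \left(-1129\right)\right)} = \frac{218918}{561 + \left(-9 + 0\right)^{2} \left(\left(-1\right) \left(-1129\right)\right)} = \frac{218918}{561 + \left(-9\right)^{2} \cdot 1129} = \frac{218918}{561 + 81 \cdot 1129} = \frac{218918}{561 + 91449} = \frac{218918}{92010} = 218918 \cdot \frac{1}{92010} = \frac{109459}{46005}$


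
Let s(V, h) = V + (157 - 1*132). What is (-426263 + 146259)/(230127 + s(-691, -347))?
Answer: -280004/229461 ≈ -1.2203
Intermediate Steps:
s(V, h) = 25 + V (s(V, h) = V + (157 - 132) = V + 25 = 25 + V)
(-426263 + 146259)/(230127 + s(-691, -347)) = (-426263 + 146259)/(230127 + (25 - 691)) = -280004/(230127 - 666) = -280004/229461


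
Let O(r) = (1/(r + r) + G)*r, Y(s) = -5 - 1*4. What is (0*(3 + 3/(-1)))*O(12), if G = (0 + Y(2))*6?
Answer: 0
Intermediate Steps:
Y(s) = -9 (Y(s) = -5 - 4 = -9)
G = -54 (G = (0 - 9)*6 = -9*6 = -54)
O(r) = r*(-54 + 1/(2*r)) (O(r) = (1/(r + r) - 54)*r = (1/(2*r) - 54)*r = (-54 + 1/(2*r))*r = r*(-54 + 1/(2*r)))
(0*(3 + 3/(-1)))*O(12) = (0*(3 + 3/(-1)))*(½ - 54*12) = (0*(3 + 3*(-1)))*(½ - 648) = (0*(3 - 3))*(-1295/2) = (0*0)*(-1295/2) = 0*(-1295/2) = 0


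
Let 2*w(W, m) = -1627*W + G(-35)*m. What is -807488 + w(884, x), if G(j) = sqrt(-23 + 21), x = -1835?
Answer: -1526622 - 1835*I*sqrt(2)/2 ≈ -1.5266e+6 - 1297.5*I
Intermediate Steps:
G(j) = I*sqrt(2) (G(j) = sqrt(-2) = I*sqrt(2))
w(W, m) = -1627*W/2 + I*m*sqrt(2)/2 (w(W, m) = (-1627*W + (I*sqrt(2))*m)/2 = (-1627*W + I*m*sqrt(2))/2 = -1627*W/2 + I*m*sqrt(2)/2)
-807488 + w(884, x) = -807488 + (-1627/2*884 + (1/2)*I*(-1835)*sqrt(2)) = -807488 + (-719134 - 1835*I*sqrt(2)/2) = -1526622 - 1835*I*sqrt(2)/2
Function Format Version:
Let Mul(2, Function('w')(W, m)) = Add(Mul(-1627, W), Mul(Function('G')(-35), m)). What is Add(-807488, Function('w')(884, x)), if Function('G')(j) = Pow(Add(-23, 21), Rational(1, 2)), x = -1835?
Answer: Add(-1526622, Mul(Rational(-1835, 2), I, Pow(2, Rational(1, 2)))) ≈ Add(-1.5266e+6, Mul(-1297.5, I))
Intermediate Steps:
Function('G')(j) = Mul(I, Pow(2, Rational(1, 2))) (Function('G')(j) = Pow(-2, Rational(1, 2)) = Mul(I, Pow(2, Rational(1, 2))))
Function('w')(W, m) = Add(Mul(Rational(-1627, 2), W), Mul(Rational(1, 2), I, m, Pow(2, Rational(1, 2)))) (Function('w')(W, m) = Mul(Rational(1, 2), Add(Mul(-1627, W), Mul(Mul(I, Pow(2, Rational(1, 2))), m))) = Mul(Rational(1, 2), Add(Mul(-1627, W), Mul(I, m, Pow(2, Rational(1, 2))))) = Add(Mul(Rational(-1627, 2), W), Mul(Rational(1, 2), I, m, Pow(2, Rational(1, 2)))))
Add(-807488, Function('w')(884, x)) = Add(-807488, Add(Mul(Rational(-1627, 2), 884), Mul(Rational(1, 2), I, -1835, Pow(2, Rational(1, 2))))) = Add(-807488, Add(-719134, Mul(Rational(-1835, 2), I, Pow(2, Rational(1, 2))))) = Add(-1526622, Mul(Rational(-1835, 2), I, Pow(2, Rational(1, 2))))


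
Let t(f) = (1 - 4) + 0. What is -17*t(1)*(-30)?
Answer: -1530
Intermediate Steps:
t(f) = -3 (t(f) = -3 + 0 = -3)
-17*t(1)*(-30) = -17*(-3)*(-30) = 51*(-30) = -1530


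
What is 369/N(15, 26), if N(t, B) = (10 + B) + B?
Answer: 369/62 ≈ 5.9516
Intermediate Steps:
N(t, B) = 10 + 2*B
369/N(15, 26) = 369/(10 + 2*26) = 369/(10 + 52) = 369/62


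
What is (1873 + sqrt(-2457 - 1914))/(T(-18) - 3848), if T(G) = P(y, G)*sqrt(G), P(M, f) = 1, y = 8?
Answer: (sqrt(4371) - 1873*I)/(3*sqrt(2) + 3848*I) ≈ -0.48673 - 0.017718*I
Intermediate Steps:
T(G) = sqrt(G) (T(G) = 1*sqrt(G) = sqrt(G))
(1873 + sqrt(-2457 - 1914))/(T(-18) - 3848) = (1873 + sqrt(-2457 - 1914))/(sqrt(-18) - 3848) = (1873 + sqrt(-4371))/(3*I*sqrt(2) - 3848) = (1873 + I*sqrt(4371))/(-3848 + 3*I*sqrt(2))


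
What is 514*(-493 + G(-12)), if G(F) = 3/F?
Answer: -507061/2 ≈ -2.5353e+5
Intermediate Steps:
514*(-493 + G(-12)) = 514*(-493 + 3/(-12)) = 514*(-493 + 3*(-1/12)) = 514*(-493 - ¼) = 514*(-1973/4) = -507061/2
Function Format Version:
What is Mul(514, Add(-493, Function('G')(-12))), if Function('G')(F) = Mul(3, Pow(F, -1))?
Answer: Rational(-507061, 2) ≈ -2.5353e+5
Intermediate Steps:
Mul(514, Add(-493, Function('G')(-12))) = Mul(514, Add(-493, Mul(3, Pow(-12, -1)))) = Mul(514, Add(-493, Mul(3, Rational(-1, 12)))) = Mul(514, Add(-493, Rational(-1, 4))) = Mul(514, Rational(-1973, 4)) = Rational(-507061, 2)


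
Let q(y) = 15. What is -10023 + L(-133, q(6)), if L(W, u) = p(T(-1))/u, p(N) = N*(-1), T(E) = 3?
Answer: -50116/5 ≈ -10023.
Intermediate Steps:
p(N) = -N
L(W, u) = -3/u (L(W, u) = (-1*3)/u = -3/u)
-10023 + L(-133, q(6)) = -10023 - 3/15 = -10023 - 3*1/15 = -10023 - ⅕ = -50116/5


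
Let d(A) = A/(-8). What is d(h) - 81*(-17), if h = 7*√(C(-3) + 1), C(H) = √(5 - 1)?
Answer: 1377 - 7*√3/8 ≈ 1375.5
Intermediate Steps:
C(H) = 2 (C(H) = √4 = 2)
h = 7*√3 (h = 7*√(2 + 1) = 7*√3 ≈ 12.124)
d(A) = -A/8 (d(A) = A*(-⅛) = -A/8)
d(h) - 81*(-17) = -7*√3/8 - 81*(-17) = -7*√3/8 + 1377 = 1377 - 7*√3/8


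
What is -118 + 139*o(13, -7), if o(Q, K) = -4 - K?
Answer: 299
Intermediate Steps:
-118 + 139*o(13, -7) = -118 + 139*(-4 - 1*(-7)) = -118 + 139*(-4 + 7) = -118 + 139*3 = -118 + 417 = 299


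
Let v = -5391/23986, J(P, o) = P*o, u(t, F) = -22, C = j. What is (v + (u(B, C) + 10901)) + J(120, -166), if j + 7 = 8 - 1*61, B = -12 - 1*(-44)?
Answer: -216862817/23986 ≈ -9041.2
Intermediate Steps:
B = 32 (B = -12 + 44 = 32)
j = -60 (j = -7 + (8 - 1*61) = -7 + (8 - 61) = -7 - 53 = -60)
C = -60
v = -5391/23986 (v = -5391*1/23986 = -5391/23986 ≈ -0.22476)
(v + (u(B, C) + 10901)) + J(120, -166) = (-5391/23986 + (-22 + 10901)) + 120*(-166) = (-5391/23986 + 10879) - 19920 = 260938303/23986 - 19920 = -216862817/23986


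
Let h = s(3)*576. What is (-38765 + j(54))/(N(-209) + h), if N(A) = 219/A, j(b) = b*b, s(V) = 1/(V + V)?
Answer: -7492441/19845 ≈ -377.55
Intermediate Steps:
s(V) = 1/(2*V)
j(b) = b²
h = 96 (h = ((½)/3)*576 = ((½)*(⅓))*576 = (⅙)*576 = 96)
(-38765 + j(54))/(N(-209) + h) = (-38765 + 54²)/(219/(-209) + 96) = (-38765 + 2916)/(219*(-1/209) + 96) = -35849/(-219/209 + 96) = -35849/19845/209 = -35849*209/19845 = -7492441/19845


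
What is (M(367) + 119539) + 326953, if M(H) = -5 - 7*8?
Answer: 446431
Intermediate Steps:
M(H) = -61 (M(H) = -5 - 56 = -61)
(M(367) + 119539) + 326953 = (-61 + 119539) + 326953 = 119478 + 326953 = 446431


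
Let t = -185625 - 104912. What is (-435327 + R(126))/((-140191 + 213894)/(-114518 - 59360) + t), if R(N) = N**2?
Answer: 72933300978/50518066189 ≈ 1.4437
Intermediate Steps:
t = -290537
(-435327 + R(126))/((-140191 + 213894)/(-114518 - 59360) + t) = (-435327 + 126**2)/((-140191 + 213894)/(-114518 - 59360) - 290537) = (-435327 + 15876)/(73703/(-173878) - 290537) = -419451/(73703*(-1/173878) - 290537) = -419451/(-73703/173878 - 290537) = -419451/(-50518066189/173878) = -419451*(-173878/50518066189) = 72933300978/50518066189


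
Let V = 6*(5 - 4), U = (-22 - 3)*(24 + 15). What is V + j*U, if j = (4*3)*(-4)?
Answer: 46806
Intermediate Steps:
j = -48 (j = 12*(-4) = -48)
U = -975 (U = -25*39 = -975)
V = 6 (V = 6*1 = 6)
V + j*U = 6 - 48*(-975) = 6 + 46800 = 46806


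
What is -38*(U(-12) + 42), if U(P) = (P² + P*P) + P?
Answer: -12084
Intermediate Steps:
U(P) = P + 2*P² (U(P) = (P² + P²) + P = 2*P² + P = P + 2*P²)
-38*(U(-12) + 42) = -38*(-12*(1 + 2*(-12)) + 42) = -38*(-12*(1 - 24) + 42) = -38*(-12*(-23) + 42) = -38*(276 + 42) = -38*318 = -12084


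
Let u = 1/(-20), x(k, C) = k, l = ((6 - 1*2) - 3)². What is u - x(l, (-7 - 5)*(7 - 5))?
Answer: -21/20 ≈ -1.0500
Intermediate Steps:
l = 1 (l = ((6 - 2) - 3)² = (4 - 3)² = 1² = 1)
u = -1/20 ≈ -0.050000
u - x(l, (-7 - 5)*(7 - 5)) = -1/20 - 1*1 = -1/20 - 1 = -21/20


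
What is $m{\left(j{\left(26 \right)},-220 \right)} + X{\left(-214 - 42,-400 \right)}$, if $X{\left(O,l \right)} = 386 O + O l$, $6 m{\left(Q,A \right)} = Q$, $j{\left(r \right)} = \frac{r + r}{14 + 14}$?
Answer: $\frac{150541}{42} \approx 3584.3$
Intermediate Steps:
$j{\left(r \right)} = \frac{r}{14}$ ($j{\left(r \right)} = \frac{2 r}{28} = 2 r \frac{1}{28} = \frac{r}{14}$)
$m{\left(Q,A \right)} = \frac{Q}{6}$
$m{\left(j{\left(26 \right)},-220 \right)} + X{\left(-214 - 42,-400 \right)} = \frac{\frac{1}{14} \cdot 26}{6} + \left(-214 - 42\right) \left(386 - 400\right) = \frac{1}{6} \cdot \frac{13}{7} + \left(-214 - 42\right) \left(-14\right) = \frac{13}{42} - -3584 = \frac{13}{42} + 3584 = \frac{150541}{42}$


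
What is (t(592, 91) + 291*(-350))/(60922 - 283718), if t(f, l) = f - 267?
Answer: 101525/222796 ≈ 0.45569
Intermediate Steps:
t(f, l) = -267 + f
(t(592, 91) + 291*(-350))/(60922 - 283718) = ((-267 + 592) + 291*(-350))/(60922 - 283718) = (325 - 101850)/(-222796) = -101525*(-1/222796) = 101525/222796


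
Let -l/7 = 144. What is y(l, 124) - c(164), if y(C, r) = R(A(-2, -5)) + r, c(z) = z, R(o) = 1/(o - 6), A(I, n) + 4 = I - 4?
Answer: -641/16 ≈ -40.063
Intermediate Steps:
l = -1008 (l = -7*144 = -1008)
A(I, n) = -8 + I (A(I, n) = -4 + (I - 4) = -4 + (-4 + I) = -8 + I)
R(o) = 1/(-6 + o)
y(C, r) = -1/16 + r (y(C, r) = 1/(-6 + (-8 - 2)) + r = 1/(-6 - 10) + r = 1/(-16) + r = -1/16 + r)
y(l, 124) - c(164) = (-1/16 + 124) - 1*164 = 1983/16 - 164 = -641/16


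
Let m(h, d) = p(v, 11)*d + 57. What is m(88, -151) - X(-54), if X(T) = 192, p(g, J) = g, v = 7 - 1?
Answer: -1041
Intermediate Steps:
v = 6
m(h, d) = 57 + 6*d (m(h, d) = 6*d + 57 = 57 + 6*d)
m(88, -151) - X(-54) = (57 + 6*(-151)) - 1*192 = (57 - 906) - 192 = -849 - 192 = -1041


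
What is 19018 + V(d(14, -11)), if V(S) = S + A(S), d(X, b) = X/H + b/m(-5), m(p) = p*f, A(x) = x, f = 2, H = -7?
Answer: 95081/5 ≈ 19016.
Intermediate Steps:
m(p) = 2*p (m(p) = p*2 = 2*p)
d(X, b) = -X/7 - b/10 (d(X, b) = X/(-7) + b/((2*(-5))) = X*(-1/7) + b/(-10) = -X/7 + b*(-1/10) = -X/7 - b/10)
V(S) = 2*S (V(S) = S + S = 2*S)
19018 + V(d(14, -11)) = 19018 + 2*(-1/7*14 - 1/10*(-11)) = 19018 + 2*(-2 + 11/10) = 19018 + 2*(-9/10) = 19018 - 9/5 = 95081/5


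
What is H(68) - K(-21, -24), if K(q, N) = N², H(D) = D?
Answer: -508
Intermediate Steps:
H(68) - K(-21, -24) = 68 - 1*(-24)² = 68 - 1*576 = 68 - 576 = -508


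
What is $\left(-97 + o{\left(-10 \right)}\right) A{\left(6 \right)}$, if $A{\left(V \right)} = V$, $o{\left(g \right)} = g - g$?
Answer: $-582$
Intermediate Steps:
$o{\left(g \right)} = 0$
$\left(-97 + o{\left(-10 \right)}\right) A{\left(6 \right)} = \left(-97 + 0\right) 6 = \left(-97\right) 6 = -582$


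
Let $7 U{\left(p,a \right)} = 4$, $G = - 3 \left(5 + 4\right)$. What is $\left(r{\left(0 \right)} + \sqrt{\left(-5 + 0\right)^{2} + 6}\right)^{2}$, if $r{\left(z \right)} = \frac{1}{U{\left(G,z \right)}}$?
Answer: $\frac{545}{16} + \frac{7 \sqrt{31}}{2} \approx 53.55$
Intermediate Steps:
$G = -27$ ($G = \left(-3\right) 9 = -27$)
$U{\left(p,a \right)} = \frac{4}{7}$ ($U{\left(p,a \right)} = \frac{1}{7} \cdot 4 = \frac{4}{7}$)
$r{\left(z \right)} = \frac{7}{4}$ ($r{\left(z \right)} = \frac{1}{\frac{4}{7}} = \frac{7}{4}$)
$\left(r{\left(0 \right)} + \sqrt{\left(-5 + 0\right)^{2} + 6}\right)^{2} = \left(\frac{7}{4} + \sqrt{\left(-5 + 0\right)^{2} + 6}\right)^{2} = \left(\frac{7}{4} + \sqrt{\left(-5\right)^{2} + 6}\right)^{2} = \left(\frac{7}{4} + \sqrt{25 + 6}\right)^{2} = \left(\frac{7}{4} + \sqrt{31}\right)^{2}$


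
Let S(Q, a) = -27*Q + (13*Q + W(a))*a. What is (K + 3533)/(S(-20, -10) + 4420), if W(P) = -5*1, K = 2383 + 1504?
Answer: 742/761 ≈ 0.97503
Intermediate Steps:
K = 3887
W(P) = -5
S(Q, a) = -27*Q + a*(-5 + 13*Q) (S(Q, a) = -27*Q + (13*Q - 5)*a = -27*Q + (-5 + 13*Q)*a = -27*Q + a*(-5 + 13*Q))
(K + 3533)/(S(-20, -10) + 4420) = (3887 + 3533)/((-27*(-20) - 5*(-10) + 13*(-20)*(-10)) + 4420) = 7420/((540 + 50 + 2600) + 4420) = 7420/(3190 + 4420) = 7420/7610 = 7420*(1/7610) = 742/761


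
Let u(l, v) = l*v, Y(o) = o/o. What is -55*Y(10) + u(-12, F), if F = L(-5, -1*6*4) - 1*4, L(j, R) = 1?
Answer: -19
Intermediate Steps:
Y(o) = 1
F = -3 (F = 1 - 1*4 = 1 - 4 = -3)
-55*Y(10) + u(-12, F) = -55*1 - 12*(-3) = -55 + 36 = -19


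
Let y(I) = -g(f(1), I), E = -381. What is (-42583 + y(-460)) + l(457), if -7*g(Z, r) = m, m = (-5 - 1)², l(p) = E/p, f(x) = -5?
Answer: -136209232/3199 ≈ -42579.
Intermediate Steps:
l(p) = -381/p
m = 36 (m = (-6)² = 36)
g(Z, r) = -36/7 (g(Z, r) = -⅐*36 = -36/7)
y(I) = 36/7 (y(I) = -1*(-36/7) = 36/7)
(-42583 + y(-460)) + l(457) = (-42583 + 36/7) - 381/457 = -298045/7 - 381*1/457 = -298045/7 - 381/457 = -136209232/3199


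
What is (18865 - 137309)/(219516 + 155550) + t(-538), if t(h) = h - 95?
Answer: -118767611/187533 ≈ -633.32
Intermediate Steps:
t(h) = -95 + h
(18865 - 137309)/(219516 + 155550) + t(-538) = (18865 - 137309)/(219516 + 155550) + (-95 - 538) = -118444/375066 - 633 = -118444*1/375066 - 633 = -59222/187533 - 633 = -118767611/187533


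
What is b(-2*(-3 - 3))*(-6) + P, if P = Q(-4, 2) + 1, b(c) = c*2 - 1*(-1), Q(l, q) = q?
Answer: -147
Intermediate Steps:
b(c) = 1 + 2*c (b(c) = 2*c + 1 = 1 + 2*c)
P = 3 (P = 2 + 1 = 3)
b(-2*(-3 - 3))*(-6) + P = (1 + 2*(-2*(-3 - 3)))*(-6) + 3 = (1 + 2*(-2*(-6)))*(-6) + 3 = (1 + 2*12)*(-6) + 3 = (1 + 24)*(-6) + 3 = 25*(-6) + 3 = -150 + 3 = -147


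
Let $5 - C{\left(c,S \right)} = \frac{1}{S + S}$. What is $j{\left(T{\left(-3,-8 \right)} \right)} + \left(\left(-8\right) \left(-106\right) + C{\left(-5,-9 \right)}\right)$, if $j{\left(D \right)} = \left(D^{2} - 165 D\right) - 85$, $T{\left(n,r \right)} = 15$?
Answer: $- \frac{26675}{18} \approx -1481.9$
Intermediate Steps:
$C{\left(c,S \right)} = 5 - \frac{1}{2 S}$ ($C{\left(c,S \right)} = 5 - \frac{1}{S + S} = 5 - \frac{1}{2 S}$)
$j{\left(D \right)} = -85 + D^{2} - 165 D$
$j{\left(T{\left(-3,-8 \right)} \right)} + \left(\left(-8\right) \left(-106\right) + C{\left(-5,-9 \right)}\right) = \left(-85 + 15^{2} - 2475\right) + \left(\left(-8\right) \left(-106\right) + \left(5 - \frac{1}{2 \left(-9\right)}\right)\right) = \left(-85 + 225 - 2475\right) + \left(848 + \left(5 - - \frac{1}{18}\right)\right) = -2335 + \left(848 + \left(5 + \frac{1}{18}\right)\right) = -2335 + \left(848 + \frac{91}{18}\right) = -2335 + \frac{15355}{18} = - \frac{26675}{18}$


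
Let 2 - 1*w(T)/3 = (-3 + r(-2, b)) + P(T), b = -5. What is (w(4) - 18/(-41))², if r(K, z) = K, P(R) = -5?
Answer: 2232036/1681 ≈ 1327.8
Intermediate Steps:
w(T) = 36 (w(T) = 6 - 3*((-3 - 2) - 5) = 6 - 3*(-5 - 5) = 6 - 3*(-10) = 6 + 30 = 36)
(w(4) - 18/(-41))² = (36 - 18/(-41))² = (36 - 18*(-1/41))² = (36 + 18/41)² = (1494/41)² = 2232036/1681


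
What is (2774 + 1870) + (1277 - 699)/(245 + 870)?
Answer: 5178638/1115 ≈ 4644.5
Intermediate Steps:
(2774 + 1870) + (1277 - 699)/(245 + 870) = 4644 + 578/1115 = 5178638/1115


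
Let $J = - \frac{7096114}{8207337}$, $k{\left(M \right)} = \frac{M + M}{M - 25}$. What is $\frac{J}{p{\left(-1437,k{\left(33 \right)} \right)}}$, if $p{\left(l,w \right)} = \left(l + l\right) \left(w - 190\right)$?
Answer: $- \frac{14192228}{8574196756563} \approx -1.6552 \cdot 10^{-6}$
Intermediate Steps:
$k{\left(M \right)} = \frac{2 M}{-25 + M}$
$J = - \frac{7096114}{8207337}$ ($J = \left(-7096114\right) \frac{1}{8207337} = - \frac{7096114}{8207337} \approx -0.86461$)
$p{\left(l,w \right)} = 2 l \left(-190 + w\right)$
$\frac{J}{p{\left(-1437,k{\left(33 \right)} \right)}} = - \frac{7096114}{8207337 \cdot 2 \left(-1437\right) \left(-190 + 2 \cdot 33 \frac{1}{-25 + 33}\right)} = - \frac{7096114}{8207337 \cdot 2 \left(-1437\right) \left(-190 + 2 \cdot 33 \cdot \frac{1}{8}\right)} = - \frac{7096114}{8207337 \cdot 2 \left(-1437\right) \left(-190 + \frac{33}{4}\right)} = - \frac{7096114}{8207337 \cdot 2 \left(-1437\right) \left(- \frac{727}{4}\right)} = - \frac{7096114}{8207337 \cdot \frac{1044699}{2}} = \left(- \frac{7096114}{8207337}\right) \frac{2}{1044699} = - \frac{14192228}{8574196756563}$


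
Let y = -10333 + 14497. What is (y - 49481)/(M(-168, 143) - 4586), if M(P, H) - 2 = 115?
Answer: 45317/4469 ≈ 10.140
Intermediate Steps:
M(P, H) = 117 (M(P, H) = 2 + 115 = 117)
y = 4164
(y - 49481)/(M(-168, 143) - 4586) = (4164 - 49481)/(117 - 4586) = -45317/(-4469) = -45317*(-1/4469) = 45317/4469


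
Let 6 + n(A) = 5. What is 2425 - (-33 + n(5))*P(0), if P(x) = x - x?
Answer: 2425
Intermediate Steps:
n(A) = -1 (n(A) = -6 + 5 = -1)
P(x) = 0
2425 - (-33 + n(5))*P(0) = 2425 - (-33 - 1)*0 = 2425 - (-34)*0 = 2425 - 1*0 = 2425 + 0 = 2425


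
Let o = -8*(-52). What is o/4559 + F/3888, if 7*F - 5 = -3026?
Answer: -816961/41359248 ≈ -0.019753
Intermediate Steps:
o = 416
F = -3021/7 (F = 5/7 + (1/7)*(-3026) = 5/7 - 3026/7 = -3021/7 ≈ -431.57)
o/4559 + F/3888 = 416/4559 - 3021/7/3888 = 416*(1/4559) - 3021/7*1/3888 = 416/4559 - 1007/9072 = -816961/41359248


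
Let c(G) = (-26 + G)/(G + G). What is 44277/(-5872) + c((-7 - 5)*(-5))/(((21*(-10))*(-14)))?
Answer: -244073843/32369400 ≈ -7.5403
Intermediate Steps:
c(G) = (-26 + G)/(2*G) (c(G) = (-26 + G)/((2*G)) = (-26 + G)*(1/(2*G)) = (-26 + G)/(2*G))
44277/(-5872) + c((-7 - 5)*(-5))/(((21*(-10))*(-14))) = 44277/(-5872) + ((-26 + (-7 - 5)*(-5))/(2*(((-7 - 5)*(-5)))))/(((21*(-10))*(-14))) = 44277*(-1/5872) + ((-26 - 12*(-5))/(2*((-12*(-5)))))/((-210*(-14))) = -44277/5872 + ((1/2)*(-26 + 60)/60)/2940 = -44277/5872 + ((1/2)*(1/60)*34)*(1/2940) = -44277/5872 + (17/60)*(1/2940) = -44277/5872 + 17/176400 = -244073843/32369400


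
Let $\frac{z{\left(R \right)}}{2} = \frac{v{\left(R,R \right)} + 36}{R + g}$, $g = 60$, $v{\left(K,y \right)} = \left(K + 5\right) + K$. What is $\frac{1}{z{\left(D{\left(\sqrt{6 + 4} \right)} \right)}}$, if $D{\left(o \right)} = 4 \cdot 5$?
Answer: $\frac{40}{81} \approx 0.49383$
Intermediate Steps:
$v{\left(K,y \right)} = 5 + 2 K$ ($v{\left(K,y \right)} = \left(5 + K\right) + K = 5 + 2 K$)
$D{\left(o \right)} = 20$
$z{\left(R \right)} = \frac{2 \left(41 + 2 R\right)}{60 + R}$ ($z{\left(R \right)} = 2 \frac{\left(5 + 2 R\right) + 36}{R + 60} = 2 \frac{41 + 2 R}{60 + R} = \frac{2 \left(41 + 2 R\right)}{60 + R}$)
$\frac{1}{z{\left(D{\left(\sqrt{6 + 4} \right)} \right)}} = \frac{1}{2 \frac{1}{60 + 20} \left(41 + 2 \cdot 20\right)} = \frac{1}{2 \cdot \frac{1}{80} \left(41 + 40\right)} = \frac{1}{2 \cdot \frac{1}{80} \cdot 81} = \frac{1}{\frac{81}{40}} = \frac{40}{81}$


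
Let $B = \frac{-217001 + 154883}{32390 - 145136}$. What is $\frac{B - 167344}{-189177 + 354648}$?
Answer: $- \frac{3144550751}{3109365561} \approx -1.0113$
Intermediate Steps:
$B = \frac{10353}{18791}$ ($B = - \frac{62118}{-112746} = \left(-62118\right) \left(- \frac{1}{112746}\right) = \frac{10353}{18791} \approx 0.55095$)
$\frac{B - 167344}{-189177 + 354648} = \frac{\frac{10353}{18791} - 167344}{-189177 + 354648} = - \frac{3144550751}{18791 \cdot 165471} = \left(- \frac{3144550751}{18791}\right) \frac{1}{165471} = - \frac{3144550751}{3109365561}$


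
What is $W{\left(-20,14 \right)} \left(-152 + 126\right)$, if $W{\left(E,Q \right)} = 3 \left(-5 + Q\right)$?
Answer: $-702$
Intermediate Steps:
$W{\left(E,Q \right)} = -15 + 3 Q$
$W{\left(-20,14 \right)} \left(-152 + 126\right) = \left(-15 + 3 \cdot 14\right) \left(-152 + 126\right) = \left(-15 + 42\right) \left(-26\right) = 27 \left(-26\right) = -702$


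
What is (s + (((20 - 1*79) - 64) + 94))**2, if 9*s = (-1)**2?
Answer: 67600/81 ≈ 834.57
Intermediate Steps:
s = 1/9 (s = (1/9)*(-1)**2 = (1/9)*1 = 1/9 ≈ 0.11111)
(s + (((20 - 1*79) - 64) + 94))**2 = (1/9 + (((20 - 1*79) - 64) + 94))**2 = (1/9 + (((20 - 79) - 64) + 94))**2 = (1/9 + ((-59 - 64) + 94))**2 = (1/9 + (-123 + 94))**2 = (1/9 - 29)**2 = (-260/9)**2 = 67600/81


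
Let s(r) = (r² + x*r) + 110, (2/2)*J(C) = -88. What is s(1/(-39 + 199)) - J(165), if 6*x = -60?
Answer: 5067201/25600 ≈ 197.94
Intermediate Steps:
x = -10 (x = (⅙)*(-60) = -10)
J(C) = -88
s(r) = 110 + r² - 10*r (s(r) = (r² - 10*r) + 110 = 110 + r² - 10*r)
s(1/(-39 + 199)) - J(165) = (110 + (1/(-39 + 199))² - 10/(-39 + 199)) - 1*(-88) = (110 + (1/160)² - 10/160) + 88 = (110 + (1/160)² - 10*1/160) + 88 = (110 + 1/25600 - 1/16) + 88 = 2814401/25600 + 88 = 5067201/25600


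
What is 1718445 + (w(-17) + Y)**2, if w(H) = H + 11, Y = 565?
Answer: 2030926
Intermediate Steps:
w(H) = 11 + H
1718445 + (w(-17) + Y)**2 = 1718445 + ((11 - 17) + 565)**2 = 1718445 + (-6 + 565)**2 = 1718445 + 559**2 = 1718445 + 312481 = 2030926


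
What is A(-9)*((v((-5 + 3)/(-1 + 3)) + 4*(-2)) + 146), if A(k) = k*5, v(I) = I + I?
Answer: -6120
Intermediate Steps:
v(I) = 2*I
A(k) = 5*k
A(-9)*((v((-5 + 3)/(-1 + 3)) + 4*(-2)) + 146) = (5*(-9))*((2*((-5 + 3)/(-1 + 3)) + 4*(-2)) + 146) = -45*((2*(-2/2) - 8) + 146) = -45*((2*(-2*½) - 8) + 146) = -45*((2*(-1) - 8) + 146) = -45*((-2 - 8) + 146) = -45*(-10 + 146) = -45*136 = -6120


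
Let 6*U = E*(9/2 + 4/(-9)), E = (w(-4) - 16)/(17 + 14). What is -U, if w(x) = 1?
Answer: 365/1116 ≈ 0.32706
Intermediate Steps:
E = -15/31 (E = (1 - 16)/(17 + 14) = -15/31 ≈ -0.48387)
U = -365/1116 (U = (-15*(9/2 + 4/(-9))/31)/6 = (-15*(9*(½) + 4*(-⅑))/31)/6 = (-15*(9/2 - 4/9)/31)/6 = (-15/31*73/18)/6 = (⅙)*(-365/186) = -365/1116 ≈ -0.32706)
-U = -1*(-365/1116) = 365/1116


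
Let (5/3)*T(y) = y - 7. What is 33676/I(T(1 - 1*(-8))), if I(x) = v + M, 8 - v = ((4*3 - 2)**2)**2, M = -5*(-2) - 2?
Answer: -8419/2496 ≈ -3.3730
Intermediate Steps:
T(y) = -21/5 + 3*y/5 (T(y) = 3*(y - 7)/5 = 3*(-7 + y)/5 = -21/5 + 3*y/5)
M = 8 (M = 10 - 2 = 8)
v = -9992 (v = 8 - ((4*3 - 2)**2)**2 = 8 - ((12 - 2)**2)**2 = 8 - (10**2)**2 = 8 - 1*100**2 = 8 - 1*10000 = 8 - 10000 = -9992)
I(x) = -9984 (I(x) = -9992 + 8 = -9984)
33676/I(T(1 - 1*(-8))) = 33676/(-9984) = 33676*(-1/9984) = -8419/2496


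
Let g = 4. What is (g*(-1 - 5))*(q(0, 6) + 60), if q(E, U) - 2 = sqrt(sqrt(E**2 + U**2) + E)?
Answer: -1488 - 24*sqrt(6) ≈ -1546.8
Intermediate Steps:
q(E, U) = 2 + sqrt(E + sqrt(E**2 + U**2)) (q(E, U) = 2 + sqrt(sqrt(E**2 + U**2) + E) = 2 + sqrt(E + sqrt(E**2 + U**2)))
(g*(-1 - 5))*(q(0, 6) + 60) = (4*(-1 - 5))*((2 + sqrt(0 + sqrt(0**2 + 6**2))) + 60) = (4*(-6))*((2 + sqrt(0 + sqrt(0 + 36))) + 60) = -24*((2 + sqrt(0 + sqrt(36))) + 60) = -24*((2 + sqrt(0 + 6)) + 60) = -24*((2 + sqrt(6)) + 60) = -24*(62 + sqrt(6)) = -1488 - 24*sqrt(6)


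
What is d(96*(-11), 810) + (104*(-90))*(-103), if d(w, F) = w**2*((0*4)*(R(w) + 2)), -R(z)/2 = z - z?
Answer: 964080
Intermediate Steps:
R(z) = 0 (R(z) = -2*(z - z) = -2*0 = 0)
d(w, F) = 0 (d(w, F) = w**2*((0*4)*(0 + 2)) = w**2*(0*2) = w**2*0 = 0)
d(96*(-11), 810) + (104*(-90))*(-103) = 0 + (104*(-90))*(-103) = 0 - 9360*(-103) = 0 + 964080 = 964080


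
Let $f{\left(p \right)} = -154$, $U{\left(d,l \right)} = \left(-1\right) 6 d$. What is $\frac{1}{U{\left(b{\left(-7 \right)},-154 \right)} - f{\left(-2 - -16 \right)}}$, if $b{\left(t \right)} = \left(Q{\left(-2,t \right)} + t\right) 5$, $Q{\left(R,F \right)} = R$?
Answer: $\frac{1}{424} \approx 0.0023585$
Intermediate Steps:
$b{\left(t \right)} = -10 + 5 t$ ($b{\left(t \right)} = \left(-2 + t\right) 5 = -10 + 5 t$)
$U{\left(d,l \right)} = - 6 d$
$\frac{1}{U{\left(b{\left(-7 \right)},-154 \right)} - f{\left(-2 - -16 \right)}} = \frac{1}{- 6 \left(-10 + 5 \left(-7\right)\right) - -154} = \frac{1}{- 6 \left(-10 - 35\right) + 154} = \frac{1}{\left(-6\right) \left(-45\right) + 154} = \frac{1}{270 + 154} = \frac{1}{424}$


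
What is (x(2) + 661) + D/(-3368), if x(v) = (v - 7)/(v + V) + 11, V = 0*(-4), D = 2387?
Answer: 2252489/3368 ≈ 668.79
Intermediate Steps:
V = 0
x(v) = 11 + (-7 + v)/v (x(v) = (v - 7)/(v + 0) + 11 = (-7 + v)/v + 11 = 11 + (-7 + v)/v)
(x(2) + 661) + D/(-3368) = ((12 - 7/2) + 661) + 2387/(-3368) = ((12 - 7*½) + 661) + 2387*(-1/3368) = ((12 - 7/2) + 661) - 2387/3368 = (17/2 + 661) - 2387/3368 = 1339/2 - 2387/3368 = 2252489/3368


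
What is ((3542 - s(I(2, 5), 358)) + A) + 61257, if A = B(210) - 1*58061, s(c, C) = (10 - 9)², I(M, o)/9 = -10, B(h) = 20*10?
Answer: 6937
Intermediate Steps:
B(h) = 200
I(M, o) = -90 (I(M, o) = 9*(-10) = -90)
s(c, C) = 1 (s(c, C) = 1² = 1)
A = -57861 (A = 200 - 1*58061 = 200 - 58061 = -57861)
((3542 - s(I(2, 5), 358)) + A) + 61257 = ((3542 - 1*1) - 57861) + 61257 = ((3542 - 1) - 57861) + 61257 = (3541 - 57861) + 61257 = -54320 + 61257 = 6937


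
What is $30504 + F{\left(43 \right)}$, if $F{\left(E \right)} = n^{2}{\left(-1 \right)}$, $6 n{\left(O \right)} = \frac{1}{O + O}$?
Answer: $\frac{4392577}{144} \approx 30504.0$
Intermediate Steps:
$n{\left(O \right)} = \frac{1}{12 O}$ ($n{\left(O \right)} = \frac{1}{6 \left(O + O\right)} = \frac{1}{6 \cdot 2 O} = \frac{\frac{1}{2} \frac{1}{O}}{6} = \frac{1}{12 O}$)
$F{\left(E \right)} = \frac{1}{144}$ ($F{\left(E \right)} = \left(\frac{1}{12 \left(-1\right)}\right)^{2} = \left(\frac{1}{12} \left(-1\right)\right)^{2} = \left(- \frac{1}{12}\right)^{2} = \frac{1}{144}$)
$30504 + F{\left(43 \right)} = 30504 + \frac{1}{144} = \frac{4392577}{144}$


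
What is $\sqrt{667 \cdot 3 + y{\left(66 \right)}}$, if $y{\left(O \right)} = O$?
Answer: $\sqrt{2067} \approx 45.464$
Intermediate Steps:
$\sqrt{667 \cdot 3 + y{\left(66 \right)}} = \sqrt{667 \cdot 3 + 66} = \sqrt{2001 + 66} = \sqrt{2067}$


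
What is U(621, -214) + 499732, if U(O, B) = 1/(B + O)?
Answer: 203390925/407 ≈ 4.9973e+5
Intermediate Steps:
U(621, -214) + 499732 = 1/(-214 + 621) + 499732 = 1/407 + 499732 = 203390925/407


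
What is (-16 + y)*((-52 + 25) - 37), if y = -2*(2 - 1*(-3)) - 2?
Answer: 1792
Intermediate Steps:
y = -12 (y = -2*(2 + 3) - 2 = -2*5 - 2 = -10 - 2 = -12)
(-16 + y)*((-52 + 25) - 37) = (-16 - 12)*((-52 + 25) - 37) = -28*(-27 - 37) = -28*(-64) = 1792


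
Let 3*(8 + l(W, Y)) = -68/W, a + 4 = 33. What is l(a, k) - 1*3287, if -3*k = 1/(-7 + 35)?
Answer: -286733/87 ≈ -3295.8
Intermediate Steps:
a = 29 (a = -4 + 33 = 29)
k = -1/84 (k = -1/(3*(-7 + 35)) = -⅓/28 = -⅓*1/28 = -1/84 ≈ -0.011905)
l(W, Y) = -8 - 68/(3*W) (l(W, Y) = -8 + (-68/W)/3 = -8 - 68/(3*W))
l(a, k) - 1*3287 = (-8 - 68/3/29) - 1*3287 = (-8 - 68/3*1/29) - 3287 = (-8 - 68/87) - 3287 = -764/87 - 3287 = -286733/87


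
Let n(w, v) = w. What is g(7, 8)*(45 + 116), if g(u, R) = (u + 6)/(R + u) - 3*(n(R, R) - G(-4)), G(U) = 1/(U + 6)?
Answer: -104489/30 ≈ -3483.0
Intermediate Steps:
G(U) = 1/(6 + U)
g(u, R) = 3/2 - 3*R + (6 + u)/(R + u) (g(u, R) = (u + 6)/(R + u) - 3*(R - 1/(6 - 4)) = (6 + u)/(R + u) - 3*(R - 1/2) = (6 + u)/(R + u) - 3*(R - 1*½) = (6 + u)/(R + u) - 3*(R - ½) = (6 + u)/(R + u) - 3*(-½ + R) = (6 + u)/(R + u) + (3/2 - 3*R) = 3/2 - 3*R + (6 + u)/(R + u))
g(7, 8)*(45 + 116) = ((12 - 6*8² + 3*8 + 5*7 - 6*8*7)/(2*(8 + 7)))*(45 + 116) = ((½)*(12 - 6*64 + 24 + 35 - 336)/15)*161 = ((½)*(1/15)*(12 - 384 + 24 + 35 - 336))*161 = ((½)*(1/15)*(-649))*161 = -649/30*161 = -104489/30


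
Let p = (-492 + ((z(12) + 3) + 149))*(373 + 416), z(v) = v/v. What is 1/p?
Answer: -1/267471 ≈ -3.7387e-6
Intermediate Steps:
z(v) = 1
p = -267471 (p = (-492 + ((1 + 3) + 149))*(373 + 416) = (-492 + (4 + 149))*789 = (-492 + 153)*789 = -339*789 = -267471)
1/p = 1/(-267471) = -1/267471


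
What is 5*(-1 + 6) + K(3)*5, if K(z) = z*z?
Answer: 70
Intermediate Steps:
K(z) = z²
5*(-1 + 6) + K(3)*5 = 5*(-1 + 6) + 3²*5 = 5*5 + 9*5 = 25 + 45 = 70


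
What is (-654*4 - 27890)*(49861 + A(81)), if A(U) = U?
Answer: -1523530652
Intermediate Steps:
(-654*4 - 27890)*(49861 + A(81)) = (-654*4 - 27890)*(49861 + 81) = (-2616 - 27890)*49942 = -30506*49942 = -1523530652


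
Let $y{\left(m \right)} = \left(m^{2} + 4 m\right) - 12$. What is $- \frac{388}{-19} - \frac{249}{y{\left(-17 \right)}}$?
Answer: $\frac{4019}{209} \approx 19.23$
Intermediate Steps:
$y{\left(m \right)} = -12 + m^{2} + 4 m$
$- \frac{388}{-19} - \frac{249}{y{\left(-17 \right)}} = - \frac{388}{-19} - \frac{249}{-12 + \left(-17\right)^{2} + 4 \left(-17\right)} = \left(-388\right) \left(- \frac{1}{19}\right) - \frac{249}{-12 + 289 - 68} = \frac{388}{19} - \frac{249}{209} = \frac{4019}{209}$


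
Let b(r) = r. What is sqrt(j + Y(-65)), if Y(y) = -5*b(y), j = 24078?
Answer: sqrt(24403) ≈ 156.21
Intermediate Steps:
Y(y) = -5*y
sqrt(j + Y(-65)) = sqrt(24078 - 5*(-65)) = sqrt(24078 + 325) = sqrt(24403)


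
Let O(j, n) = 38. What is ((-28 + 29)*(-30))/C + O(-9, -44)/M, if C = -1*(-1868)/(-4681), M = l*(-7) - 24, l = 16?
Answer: 2378437/31756 ≈ 74.897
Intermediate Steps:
M = -136 (M = 16*(-7) - 24 = -112 - 24 = -136)
C = -1868/4681 (C = 1868*(-1/4681) = -1868/4681 ≈ -0.39906)
((-28 + 29)*(-30))/C + O(-9, -44)/M = ((-28 + 29)*(-30))/(-1868/4681) + 38/(-136) = (1*(-30))*(-4681/1868) + 38*(-1/136) = -30*(-4681/1868) - 19/68 = 70215/934 - 19/68 = 2378437/31756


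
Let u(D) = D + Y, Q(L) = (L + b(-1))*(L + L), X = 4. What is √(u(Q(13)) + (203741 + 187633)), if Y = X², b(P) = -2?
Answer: 2*√97919 ≈ 625.84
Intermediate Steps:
Q(L) = 2*L*(-2 + L) (Q(L) = (L - 2)*(L + L) = (-2 + L)*(2*L) = 2*L*(-2 + L))
Y = 16 (Y = 4² = 16)
u(D) = 16 + D (u(D) = D + 16 = 16 + D)
√(u(Q(13)) + (203741 + 187633)) = √((16 + 2*13*(-2 + 13)) + (203741 + 187633)) = √((16 + 2*13*11) + 391374) = √((16 + 286) + 391374) = √(302 + 391374) = √391676 = 2*√97919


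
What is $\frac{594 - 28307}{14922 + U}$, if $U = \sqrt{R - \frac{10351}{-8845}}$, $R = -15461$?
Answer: $- \frac{1828851399585}{984809127587} + \frac{27713 i \sqrt{1209484705930}}{1969618255174} \approx -1.8571 + 0.015474 i$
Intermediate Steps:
$U = \frac{i \sqrt{1209484705930}}{8845}$ ($U = \sqrt{-15461 - \frac{10351}{-8845}} = \sqrt{-15461 - - \frac{10351}{8845}} = \sqrt{-15461 + \frac{10351}{8845}} = \sqrt{- \frac{136742194}{8845}} = \frac{i \sqrt{1209484705930}}{8845} \approx 124.34 i$)
$\frac{594 - 28307}{14922 + U} = \frac{594 - 28307}{14922 + \frac{i \sqrt{1209484705930}}{8845}} = - \frac{27713}{14922 + \frac{i \sqrt{1209484705930}}{8845}}$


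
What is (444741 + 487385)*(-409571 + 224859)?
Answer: -172174857712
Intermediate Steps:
(444741 + 487385)*(-409571 + 224859) = 932126*(-184712) = -172174857712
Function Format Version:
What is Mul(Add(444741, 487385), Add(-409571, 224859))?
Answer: -172174857712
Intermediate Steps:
Mul(Add(444741, 487385), Add(-409571, 224859)) = Mul(932126, -184712) = -172174857712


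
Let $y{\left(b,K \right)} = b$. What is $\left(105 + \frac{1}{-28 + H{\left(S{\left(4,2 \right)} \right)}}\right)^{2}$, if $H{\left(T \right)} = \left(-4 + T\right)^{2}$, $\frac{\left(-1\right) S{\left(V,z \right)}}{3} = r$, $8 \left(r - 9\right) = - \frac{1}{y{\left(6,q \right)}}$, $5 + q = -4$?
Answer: $\frac{623762663008081}{56575952449} \approx 11025.0$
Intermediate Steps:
$q = -9$ ($q = -5 - 4 = -9$)
$r = \frac{431}{48}$ ($r = 9 + \frac{\left(-1\right) \frac{1}{6}}{8} = 9 + \frac{1}{8} \left(- \frac{1}{6}\right) = 9 - \frac{1}{48} = \frac{431}{48} \approx 8.9792$)
$S{\left(V,z \right)} = - \frac{431}{16}$ ($S{\left(V,z \right)} = \left(-3\right) \frac{431}{48} = - \frac{431}{16}$)
$\left(105 + \frac{1}{-28 + H{\left(S{\left(4,2 \right)} \right)}}\right)^{2} = \left(105 + \frac{1}{-28 + \left(-4 - \frac{431}{16}\right)^{2}}\right)^{2} = \left(105 + \frac{1}{-28 + \left(- \frac{495}{16}\right)^{2}}\right)^{2} = \left(105 + \frac{1}{-28 + \frac{245025}{256}}\right)^{2} = \left(105 + \frac{1}{\frac{237857}{256}}\right)^{2} = \left(105 + \frac{256}{237857}\right)^{2} = \left(\frac{24975241}{237857}\right)^{2} = \frac{623762663008081}{56575952449}$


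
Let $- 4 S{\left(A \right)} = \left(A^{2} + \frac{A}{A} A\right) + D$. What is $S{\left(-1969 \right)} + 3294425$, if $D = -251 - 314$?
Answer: $\frac{9303273}{4} \approx 2.3258 \cdot 10^{6}$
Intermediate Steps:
$D = -565$ ($D = -251 - 314 = -565$)
$S{\left(A \right)} = \frac{565}{4} - \frac{A}{4} - \frac{A^{2}}{4}$ ($S{\left(A \right)} = - \frac{\left(A^{2} + \frac{A}{A} A\right) - 565}{4} = - \frac{\left(A^{2} + 1 A\right) - 565}{4} = - \frac{\left(A^{2} + A\right) - 565}{4} = - \frac{\left(A + A^{2}\right) - 565}{4} = - \frac{-565 + A + A^{2}}{4} = \frac{565}{4} - \frac{A}{4} - \frac{A^{2}}{4}$)
$S{\left(-1969 \right)} + 3294425 = \left(\frac{565}{4} - - \frac{1969}{4} - \frac{\left(-1969\right)^{2}}{4}\right) + 3294425 = \left(\frac{565}{4} + \frac{1969}{4} - \frac{3876961}{4}\right) + 3294425 = - \frac{3874427}{4} + 3294425 = \frac{9303273}{4}$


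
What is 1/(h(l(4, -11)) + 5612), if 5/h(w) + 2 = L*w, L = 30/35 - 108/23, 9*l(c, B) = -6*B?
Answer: 4854/27239843 ≈ 0.00017819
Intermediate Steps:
l(c, B) = -2*B/3 (l(c, B) = (-6*B)/9 = -2*B/3)
L = -618/161 (L = 30*(1/35) - 108*1/23 = 6/7 - 108/23 = -618/161 ≈ -3.8385)
h(w) = 5/(-2 - 618*w/161)
1/(h(l(4, -11)) + 5612) = 1/(-805/(322 + 618*(-2/3*(-11))) + 5612) = 1/(-805/(322 + 618*(22/3)) + 5612) = 1/(-805/(322 + 4532) + 5612) = 1/(-805/4854 + 5612) = 1/(27239843/4854) = 4854/27239843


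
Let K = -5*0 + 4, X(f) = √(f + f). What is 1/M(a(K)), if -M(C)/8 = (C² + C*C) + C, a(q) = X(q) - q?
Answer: -11/272 - 15*√2/544 ≈ -0.079436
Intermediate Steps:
X(f) = √2*√f (X(f) = √(2*f) = √2*√f)
K = 4 (K = 0 + 4 = 4)
a(q) = -q + √2*√q (a(q) = √2*√q - q = -q + √2*√q)
M(C) = -16*C² - 8*C (M(C) = -8*((C² + C*C) + C) = -8*((C² + C²) + C) = -8*(2*C² + C) = -8*(C + 2*C²) = -16*C² - 8*C)
1/M(a(K)) = 1/(-8*(-1*4 + √2*√4)*(1 + 2*(-1*4 + √2*√4))) = 1/(-8*(-4 + √2*2)*(1 + 2*(-4 + √2*2))) = 1/(-8*(-4 + 2*√2)*(1 + 2*(-4 + 2*√2))) = 1/(-8*(-4 + 2*√2)*(1 + (-8 + 4*√2))) = 1/(-8*(-4 + 2*√2)*(-7 + 4*√2)) = 1/(-8*(-7 + 4*√2)*(-4 + 2*√2)) = -1/(8*(-7 + 4*√2)*(-4 + 2*√2))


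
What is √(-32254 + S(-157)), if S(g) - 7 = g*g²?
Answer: 2*I*√975535 ≈ 1975.4*I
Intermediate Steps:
S(g) = 7 + g³ (S(g) = 7 + g*g² = 7 + g³)
√(-32254 + S(-157)) = √(-32254 + (7 + (-157)³)) = √(-32254 + (7 - 3869893)) = √(-32254 - 3869886) = √(-3902140) = 2*I*√975535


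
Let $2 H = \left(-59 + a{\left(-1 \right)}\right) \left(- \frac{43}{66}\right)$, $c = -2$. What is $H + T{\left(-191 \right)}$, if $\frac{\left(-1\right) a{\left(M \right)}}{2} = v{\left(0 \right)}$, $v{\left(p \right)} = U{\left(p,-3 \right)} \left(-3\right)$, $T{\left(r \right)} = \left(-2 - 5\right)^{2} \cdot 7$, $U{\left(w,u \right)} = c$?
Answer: $\frac{48329}{132} \approx 366.13$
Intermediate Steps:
$U{\left(w,u \right)} = -2$
$T{\left(r \right)} = 343$ ($T{\left(r \right)} = \left(-7\right)^{2} \cdot 7 = 49 \cdot 7 = 343$)
$v{\left(p \right)} = 6$ ($v{\left(p \right)} = \left(-2\right) \left(-3\right) = 6$)
$a{\left(M \right)} = -12$ ($a{\left(M \right)} = \left(-2\right) 6 = -12$)
$H = \frac{3053}{132}$ ($H = \frac{\left(-59 - 12\right) \left(- \frac{43}{66}\right)}{2} = \frac{\left(-71\right) \left(\left(-43\right) \frac{1}{66}\right)}{2} = \frac{\left(-71\right) \left(- \frac{43}{66}\right)}{2} = \frac{1}{2} \cdot \frac{3053}{66} = \frac{3053}{132} \approx 23.129$)
$H + T{\left(-191 \right)} = \frac{3053}{132} + 343 = \frac{48329}{132}$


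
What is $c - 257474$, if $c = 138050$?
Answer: $-119424$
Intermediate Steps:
$c - 257474 = 138050 - 257474 = -119424$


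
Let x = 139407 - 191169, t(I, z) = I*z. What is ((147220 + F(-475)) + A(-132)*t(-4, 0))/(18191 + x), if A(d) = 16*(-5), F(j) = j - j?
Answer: -147220/33571 ≈ -4.3853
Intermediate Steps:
F(j) = 0
A(d) = -80
x = -51762
((147220 + F(-475)) + A(-132)*t(-4, 0))/(18191 + x) = ((147220 + 0) - (-320)*0)/(18191 - 51762) = (147220 - 80*0)/(-33571) = (147220 + 0)*(-1/33571) = 147220*(-1/33571) = -147220/33571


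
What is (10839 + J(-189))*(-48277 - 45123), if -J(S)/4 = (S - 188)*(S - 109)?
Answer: 40960103000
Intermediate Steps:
J(S) = -4*(-188 + S)*(-109 + S) (J(S) = -4*(S - 188)*(S - 109) = -4*(-188 + S)*(-109 + S))
(10839 + J(-189))*(-48277 - 45123) = (10839 + (-81968 - 4*(-189)² + 1188*(-189)))*(-48277 - 45123) = (10839 + (-81968 - 4*35721 - 224532))*(-93400) = (10839 + (-81968 - 142884 - 224532))*(-93400) = (10839 - 449384)*(-93400) = -438545*(-93400) = 40960103000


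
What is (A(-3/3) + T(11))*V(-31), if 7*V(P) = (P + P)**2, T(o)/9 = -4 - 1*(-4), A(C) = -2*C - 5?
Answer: -11532/7 ≈ -1647.4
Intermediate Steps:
A(C) = -5 - 2*C
T(o) = 0 (T(o) = 9*(-4 - 1*(-4)) = 9*(-4 + 4) = 9*0 = 0)
V(P) = 4*P**2/7 (V(P) = (P + P)**2/7 = (2*P)**2/7 = (4*P**2)/7 = 4*P**2/7)
(A(-3/3) + T(11))*V(-31) = ((-5 - (-6)/3) + 0)*((4/7)*(-31)**2) = ((-5 - (-6)/3) + 0)*((4/7)*961) = ((-5 - 2*(-1)) + 0)*(3844/7) = ((-5 + 2) + 0)*(3844/7) = (-3 + 0)*(3844/7) = -3*3844/7 = -11532/7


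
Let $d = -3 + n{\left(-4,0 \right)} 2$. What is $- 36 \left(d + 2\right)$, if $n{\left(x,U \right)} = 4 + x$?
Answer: $36$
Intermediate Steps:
$d = -3$ ($d = -3 + \left(4 - 4\right) 2 = -3 + 0 \cdot 2 = -3 + 0 = -3$)
$- 36 \left(d + 2\right) = - 36 \left(-3 + 2\right) = \left(-36\right) \left(-1\right) = 36$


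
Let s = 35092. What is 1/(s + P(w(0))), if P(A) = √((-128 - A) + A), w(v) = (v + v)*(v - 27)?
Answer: 8773/307862148 - I*√2/153931074 ≈ 2.8497e-5 - 9.1873e-9*I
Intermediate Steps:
w(v) = 2*v*(-27 + v) (w(v) = (2*v)*(-27 + v) = 2*v*(-27 + v))
P(A) = 8*I*√2 (P(A) = √(-128) = 8*I*√2)
1/(s + P(w(0))) = 1/(35092 + 8*I*√2)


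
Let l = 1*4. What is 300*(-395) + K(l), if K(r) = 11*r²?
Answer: -118324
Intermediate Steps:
l = 4
300*(-395) + K(l) = 300*(-395) + 11*4² = -118500 + 11*16 = -118500 + 176 = -118324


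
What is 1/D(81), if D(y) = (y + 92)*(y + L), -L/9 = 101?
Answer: -1/143244 ≈ -6.9811e-6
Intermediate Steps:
L = -909 (L = -9*101 = -909)
D(y) = (-909 + y)*(92 + y) (D(y) = (y + 92)*(y - 909) = (92 + y)*(-909 + y) = (-909 + y)*(92 + y))
1/D(81) = 1/(-83628 + 81² - 817*81) = 1/(-83628 + 6561 - 66177) = 1/(-143244) = -1/143244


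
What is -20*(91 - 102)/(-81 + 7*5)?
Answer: -110/23 ≈ -4.7826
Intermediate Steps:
-20*(91 - 102)/(-81 + 7*5) = -(-220)/(-81 + 35) = -(-220)/(-46) = -(-220)*(-1)/46 = -20*11/46 = -110/23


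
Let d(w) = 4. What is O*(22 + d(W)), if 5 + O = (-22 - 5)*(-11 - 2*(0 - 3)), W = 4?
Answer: 3380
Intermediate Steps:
O = 130 (O = -5 + (-22 - 5)*(-11 - 2*(0 - 3)) = -5 - 27*(-11 - 2*(-3)) = -5 - 27*(-11 + 6) = -5 - 27*(-5) = -5 + 135 = 130)
O*(22 + d(W)) = 130*(22 + 4) = 130*26 = 3380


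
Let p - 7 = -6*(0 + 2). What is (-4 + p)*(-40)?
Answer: 360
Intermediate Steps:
p = -5 (p = 7 - 6*(0 + 2) = 7 - 6*2 = 7 - 12 = -5)
(-4 + p)*(-40) = (-4 - 5)*(-40) = -9*(-40) = 360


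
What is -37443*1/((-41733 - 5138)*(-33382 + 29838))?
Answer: -37443/166110824 ≈ -0.00022541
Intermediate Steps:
-37443*1/((-41733 - 5138)*(-33382 + 29838)) = -37443/((-3544*(-46871))) = -37443/166110824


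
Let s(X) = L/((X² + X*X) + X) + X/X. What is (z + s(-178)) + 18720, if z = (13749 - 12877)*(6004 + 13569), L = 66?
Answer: 539844081348/31595 ≈ 1.7086e+7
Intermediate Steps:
s(X) = 1 + 66/(X + 2*X²) (s(X) = 66/((X² + X*X) + X) + X/X = 66/((X² + X²) + X) + 1 = 66/(2*X² + X) + 1 = 66/(X + 2*X²) + 1 = 1 + 66/(X + 2*X²))
z = 17067656 (z = 872*19573 = 17067656)
(z + s(-178)) + 18720 = (17067656 + (66 - 178 + 2*(-178)²)/((-178)*(1 + 2*(-178)))) + 18720 = (17067656 - (66 - 178 + 2*31684)/(178*(1 - 356))) + 18720 = (17067656 - 1/178*(66 - 178 + 63368)/(-355)) + 18720 = (17067656 - 1/178*(-1/355)*63256) + 18720 = (17067656 + 31628/31595) + 18720 = 539252622948/31595 + 18720 = 539844081348/31595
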